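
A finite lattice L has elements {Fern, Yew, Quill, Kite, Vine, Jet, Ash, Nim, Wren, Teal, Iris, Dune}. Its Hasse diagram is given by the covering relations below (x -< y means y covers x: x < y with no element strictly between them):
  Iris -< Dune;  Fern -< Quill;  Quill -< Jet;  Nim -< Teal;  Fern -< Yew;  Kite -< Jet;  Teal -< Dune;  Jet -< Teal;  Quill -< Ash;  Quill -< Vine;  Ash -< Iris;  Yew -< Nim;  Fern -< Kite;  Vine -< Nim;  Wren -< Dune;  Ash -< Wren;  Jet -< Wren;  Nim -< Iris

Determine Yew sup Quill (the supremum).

Nim

Common upper bounds of {Yew, Quill}: Dune, Iris, Nim, Teal.
The least among these is Nim.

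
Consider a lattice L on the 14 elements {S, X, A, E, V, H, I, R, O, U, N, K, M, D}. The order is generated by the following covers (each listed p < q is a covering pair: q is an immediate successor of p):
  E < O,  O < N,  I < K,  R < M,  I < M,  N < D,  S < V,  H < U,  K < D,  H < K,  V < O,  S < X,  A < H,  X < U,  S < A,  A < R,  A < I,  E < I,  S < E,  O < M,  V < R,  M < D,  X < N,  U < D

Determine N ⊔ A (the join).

D

Common upper bounds of {N, A}: D.
The least among these is D.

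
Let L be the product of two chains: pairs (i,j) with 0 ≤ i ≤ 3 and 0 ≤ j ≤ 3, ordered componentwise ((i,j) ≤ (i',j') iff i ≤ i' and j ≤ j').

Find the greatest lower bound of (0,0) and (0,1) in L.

Common lower bounds of {(0,0), (0,1)}: (0,0).
The greatest among these is (0,0).

(0,0)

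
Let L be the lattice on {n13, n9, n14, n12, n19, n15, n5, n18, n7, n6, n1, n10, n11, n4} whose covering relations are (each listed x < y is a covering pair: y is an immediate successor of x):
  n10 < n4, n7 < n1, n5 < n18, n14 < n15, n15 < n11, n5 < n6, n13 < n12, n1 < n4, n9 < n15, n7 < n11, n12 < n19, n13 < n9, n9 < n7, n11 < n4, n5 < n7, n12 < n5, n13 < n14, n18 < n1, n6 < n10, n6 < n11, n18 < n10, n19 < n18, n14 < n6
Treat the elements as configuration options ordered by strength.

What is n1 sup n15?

Common upper bounds of {n1, n15}: n4.
The least among these is n4.

n4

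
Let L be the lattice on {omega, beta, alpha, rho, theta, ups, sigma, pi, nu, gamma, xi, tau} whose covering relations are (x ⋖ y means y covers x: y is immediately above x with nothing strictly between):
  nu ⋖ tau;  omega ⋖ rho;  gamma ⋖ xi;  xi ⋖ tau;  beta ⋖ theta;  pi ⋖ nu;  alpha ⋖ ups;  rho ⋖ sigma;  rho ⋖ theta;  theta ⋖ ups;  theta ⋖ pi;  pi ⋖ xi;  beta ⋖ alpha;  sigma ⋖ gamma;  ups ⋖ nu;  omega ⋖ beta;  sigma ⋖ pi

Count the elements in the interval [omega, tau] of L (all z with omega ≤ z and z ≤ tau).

The interval [omega, tau] = {alpha, beta, gamma, nu, omega, pi, rho, sigma, tau, theta, ups, xi}, which has 12 elements.

12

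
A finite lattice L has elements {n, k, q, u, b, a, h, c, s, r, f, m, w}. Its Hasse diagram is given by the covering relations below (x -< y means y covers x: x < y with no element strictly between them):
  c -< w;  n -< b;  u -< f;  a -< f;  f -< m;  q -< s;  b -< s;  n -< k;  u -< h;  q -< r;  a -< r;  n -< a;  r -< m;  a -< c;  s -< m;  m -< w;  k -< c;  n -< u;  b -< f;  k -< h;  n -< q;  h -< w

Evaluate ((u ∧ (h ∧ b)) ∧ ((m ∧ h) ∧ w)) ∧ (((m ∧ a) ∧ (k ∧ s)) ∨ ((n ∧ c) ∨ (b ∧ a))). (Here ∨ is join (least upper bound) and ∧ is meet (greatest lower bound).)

n

h ∧ b = n
u ∧ n = n
m ∧ h = u
u ∧ w = u
n ∧ u = n
m ∧ a = a
k ∧ s = n
a ∧ n = n
n ∧ c = n
b ∧ a = n
n ∨ n = n
n ∨ n = n
n ∧ n = n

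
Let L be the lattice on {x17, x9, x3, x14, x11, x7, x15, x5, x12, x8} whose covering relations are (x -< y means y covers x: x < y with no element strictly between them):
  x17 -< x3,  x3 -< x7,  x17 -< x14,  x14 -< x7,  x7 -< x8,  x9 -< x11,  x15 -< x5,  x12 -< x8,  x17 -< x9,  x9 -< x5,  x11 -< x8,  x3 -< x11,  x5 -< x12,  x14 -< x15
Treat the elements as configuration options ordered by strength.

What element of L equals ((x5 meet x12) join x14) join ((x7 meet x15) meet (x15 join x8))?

x5 ∧ x12 = x5
x5 ∨ x14 = x5
x7 ∧ x15 = x14
x15 ∨ x8 = x8
x14 ∧ x8 = x14
x5 ∨ x14 = x5

x5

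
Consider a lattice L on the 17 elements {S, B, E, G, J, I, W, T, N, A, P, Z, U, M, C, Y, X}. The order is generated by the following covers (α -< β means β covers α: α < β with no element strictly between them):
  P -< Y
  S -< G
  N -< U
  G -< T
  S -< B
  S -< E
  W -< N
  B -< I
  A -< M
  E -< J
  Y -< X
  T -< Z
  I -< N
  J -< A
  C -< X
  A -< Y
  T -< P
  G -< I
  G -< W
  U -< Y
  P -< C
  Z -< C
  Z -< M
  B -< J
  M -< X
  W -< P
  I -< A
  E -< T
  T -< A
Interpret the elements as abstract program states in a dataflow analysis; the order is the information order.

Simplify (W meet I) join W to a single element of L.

W

W ∧ I = G
G ∨ W = W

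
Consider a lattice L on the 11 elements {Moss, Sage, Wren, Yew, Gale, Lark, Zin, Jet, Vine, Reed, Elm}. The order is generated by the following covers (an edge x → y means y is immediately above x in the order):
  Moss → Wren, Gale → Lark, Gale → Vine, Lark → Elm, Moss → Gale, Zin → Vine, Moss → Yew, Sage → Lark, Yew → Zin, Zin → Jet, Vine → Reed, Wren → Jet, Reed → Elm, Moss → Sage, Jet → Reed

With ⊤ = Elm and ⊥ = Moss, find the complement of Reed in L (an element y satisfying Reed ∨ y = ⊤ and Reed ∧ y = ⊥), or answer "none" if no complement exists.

Sage

Need y with Reed ∨ y = Elm and Reed ∧ y = Moss.
Checking each element gives: Sage.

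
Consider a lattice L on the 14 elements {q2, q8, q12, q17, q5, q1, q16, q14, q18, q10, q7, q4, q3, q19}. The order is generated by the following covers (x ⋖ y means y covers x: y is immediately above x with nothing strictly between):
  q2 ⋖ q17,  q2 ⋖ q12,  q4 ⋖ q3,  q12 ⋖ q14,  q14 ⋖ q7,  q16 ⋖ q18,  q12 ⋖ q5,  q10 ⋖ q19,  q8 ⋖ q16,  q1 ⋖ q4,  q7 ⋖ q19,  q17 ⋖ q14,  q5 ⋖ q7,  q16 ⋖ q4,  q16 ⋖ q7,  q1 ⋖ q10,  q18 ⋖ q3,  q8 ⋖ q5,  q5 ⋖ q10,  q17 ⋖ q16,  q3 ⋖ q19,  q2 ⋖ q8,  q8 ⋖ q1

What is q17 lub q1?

q4

Common upper bounds of {q17, q1}: q19, q3, q4.
The least among these is q4.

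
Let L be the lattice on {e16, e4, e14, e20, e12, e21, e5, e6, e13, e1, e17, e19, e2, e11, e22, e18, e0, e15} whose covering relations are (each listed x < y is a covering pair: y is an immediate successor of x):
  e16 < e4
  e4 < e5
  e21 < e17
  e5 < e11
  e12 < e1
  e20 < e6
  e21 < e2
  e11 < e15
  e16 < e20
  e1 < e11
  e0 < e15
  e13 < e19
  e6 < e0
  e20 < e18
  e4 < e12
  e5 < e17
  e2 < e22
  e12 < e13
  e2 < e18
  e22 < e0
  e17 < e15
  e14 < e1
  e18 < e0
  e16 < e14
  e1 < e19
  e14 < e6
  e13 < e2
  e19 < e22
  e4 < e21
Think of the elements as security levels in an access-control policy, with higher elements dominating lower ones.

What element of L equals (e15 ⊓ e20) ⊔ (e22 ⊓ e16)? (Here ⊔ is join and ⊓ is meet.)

e20

e15 ∧ e20 = e20
e22 ∧ e16 = e16
e20 ∨ e16 = e20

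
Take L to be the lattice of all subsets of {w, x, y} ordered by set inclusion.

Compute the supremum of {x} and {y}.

{x,y}

Under ⊆, join is union: {x} ∪ {y} = {x,y}.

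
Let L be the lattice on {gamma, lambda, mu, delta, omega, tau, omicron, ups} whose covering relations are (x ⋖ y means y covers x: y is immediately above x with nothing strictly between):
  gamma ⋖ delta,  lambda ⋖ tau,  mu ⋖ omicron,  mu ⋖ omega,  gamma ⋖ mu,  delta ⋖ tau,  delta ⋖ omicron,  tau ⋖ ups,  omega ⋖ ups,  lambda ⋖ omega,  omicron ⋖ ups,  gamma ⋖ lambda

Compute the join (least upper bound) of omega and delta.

Common upper bounds of {omega, delta}: ups.
The least among these is ups.

ups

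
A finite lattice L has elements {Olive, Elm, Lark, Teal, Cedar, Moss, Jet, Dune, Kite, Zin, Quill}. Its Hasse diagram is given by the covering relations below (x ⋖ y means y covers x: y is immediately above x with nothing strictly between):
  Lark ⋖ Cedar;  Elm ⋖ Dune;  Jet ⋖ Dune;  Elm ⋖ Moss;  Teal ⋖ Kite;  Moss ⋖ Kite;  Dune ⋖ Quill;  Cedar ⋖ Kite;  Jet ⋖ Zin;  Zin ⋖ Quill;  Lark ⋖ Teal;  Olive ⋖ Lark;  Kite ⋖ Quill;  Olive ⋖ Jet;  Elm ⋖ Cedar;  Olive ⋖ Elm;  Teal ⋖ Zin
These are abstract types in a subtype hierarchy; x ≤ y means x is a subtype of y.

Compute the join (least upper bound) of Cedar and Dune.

Quill

Common upper bounds of {Cedar, Dune}: Quill.
The least among these is Quill.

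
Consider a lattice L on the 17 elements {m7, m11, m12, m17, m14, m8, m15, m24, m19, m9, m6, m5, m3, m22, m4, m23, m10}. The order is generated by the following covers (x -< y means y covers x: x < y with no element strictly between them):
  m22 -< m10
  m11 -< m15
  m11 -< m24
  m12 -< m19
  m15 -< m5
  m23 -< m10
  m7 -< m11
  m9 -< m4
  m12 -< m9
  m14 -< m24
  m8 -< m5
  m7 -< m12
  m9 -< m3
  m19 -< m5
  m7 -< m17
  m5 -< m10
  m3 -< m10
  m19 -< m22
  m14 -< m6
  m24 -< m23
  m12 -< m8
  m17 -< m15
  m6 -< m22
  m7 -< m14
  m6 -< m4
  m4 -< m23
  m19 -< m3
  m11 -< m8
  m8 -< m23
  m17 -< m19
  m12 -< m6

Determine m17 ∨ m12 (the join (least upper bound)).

m19

Common upper bounds of {m17, m12}: m10, m19, m22, m3, m5.
The least among these is m19.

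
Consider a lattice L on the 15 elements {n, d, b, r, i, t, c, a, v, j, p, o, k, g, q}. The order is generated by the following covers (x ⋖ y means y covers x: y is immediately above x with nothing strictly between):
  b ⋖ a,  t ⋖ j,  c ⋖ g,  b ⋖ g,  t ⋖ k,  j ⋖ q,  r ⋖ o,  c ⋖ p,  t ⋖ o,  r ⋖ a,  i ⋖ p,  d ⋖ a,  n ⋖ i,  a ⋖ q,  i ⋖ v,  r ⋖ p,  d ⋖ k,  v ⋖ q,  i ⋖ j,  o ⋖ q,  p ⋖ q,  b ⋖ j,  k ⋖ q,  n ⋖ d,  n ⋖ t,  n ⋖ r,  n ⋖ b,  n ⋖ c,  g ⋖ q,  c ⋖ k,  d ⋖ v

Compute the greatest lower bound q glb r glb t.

Common lower bounds of {q, r, t}: n.
The greatest among these is n.

n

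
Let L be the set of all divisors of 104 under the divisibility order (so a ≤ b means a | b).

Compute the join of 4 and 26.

52

Common upper bounds of {4, 26}: 104, 52.
The least among these is 52.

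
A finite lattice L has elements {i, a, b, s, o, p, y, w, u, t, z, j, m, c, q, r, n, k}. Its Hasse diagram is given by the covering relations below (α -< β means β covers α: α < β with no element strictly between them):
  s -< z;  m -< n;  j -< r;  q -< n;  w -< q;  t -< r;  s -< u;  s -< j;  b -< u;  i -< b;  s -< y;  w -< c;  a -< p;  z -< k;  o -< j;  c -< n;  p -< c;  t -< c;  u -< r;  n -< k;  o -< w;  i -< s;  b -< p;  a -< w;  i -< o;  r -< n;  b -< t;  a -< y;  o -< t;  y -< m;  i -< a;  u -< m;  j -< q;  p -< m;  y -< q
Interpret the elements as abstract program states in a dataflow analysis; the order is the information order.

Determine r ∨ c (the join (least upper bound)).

Common upper bounds of {r, c}: k, n.
The least among these is n.

n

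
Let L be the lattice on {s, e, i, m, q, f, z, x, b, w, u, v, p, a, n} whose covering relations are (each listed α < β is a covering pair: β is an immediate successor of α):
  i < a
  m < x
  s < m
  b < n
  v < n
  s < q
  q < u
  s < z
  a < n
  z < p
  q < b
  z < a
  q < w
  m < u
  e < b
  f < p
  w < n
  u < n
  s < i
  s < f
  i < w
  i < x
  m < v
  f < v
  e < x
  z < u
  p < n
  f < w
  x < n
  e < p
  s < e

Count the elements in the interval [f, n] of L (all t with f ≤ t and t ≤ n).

The interval [f, n] = {f, n, p, v, w}, which has 5 elements.

5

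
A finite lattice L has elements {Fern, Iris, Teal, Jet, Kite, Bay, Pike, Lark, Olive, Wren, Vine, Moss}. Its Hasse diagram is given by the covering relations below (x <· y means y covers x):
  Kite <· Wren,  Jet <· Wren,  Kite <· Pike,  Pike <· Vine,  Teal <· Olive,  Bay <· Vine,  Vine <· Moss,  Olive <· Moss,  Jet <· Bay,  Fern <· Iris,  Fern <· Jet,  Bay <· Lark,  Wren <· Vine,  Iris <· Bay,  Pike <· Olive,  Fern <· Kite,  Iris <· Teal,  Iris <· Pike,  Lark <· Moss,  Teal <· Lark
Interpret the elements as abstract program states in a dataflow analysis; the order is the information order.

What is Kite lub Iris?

Common upper bounds of {Kite, Iris}: Moss, Olive, Pike, Vine.
The least among these is Pike.

Pike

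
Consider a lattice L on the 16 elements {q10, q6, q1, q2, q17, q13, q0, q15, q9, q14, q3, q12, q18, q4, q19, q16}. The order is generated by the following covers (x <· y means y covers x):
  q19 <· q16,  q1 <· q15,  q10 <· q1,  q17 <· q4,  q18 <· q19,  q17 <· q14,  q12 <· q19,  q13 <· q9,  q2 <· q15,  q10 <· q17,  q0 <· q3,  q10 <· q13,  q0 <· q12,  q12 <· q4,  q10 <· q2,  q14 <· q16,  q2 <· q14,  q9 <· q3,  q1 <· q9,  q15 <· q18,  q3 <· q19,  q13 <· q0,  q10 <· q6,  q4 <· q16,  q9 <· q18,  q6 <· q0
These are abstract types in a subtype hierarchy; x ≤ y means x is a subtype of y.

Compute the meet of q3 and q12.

Common lower bounds of {q3, q12}: q0, q10, q13, q6.
The greatest among these is q0.

q0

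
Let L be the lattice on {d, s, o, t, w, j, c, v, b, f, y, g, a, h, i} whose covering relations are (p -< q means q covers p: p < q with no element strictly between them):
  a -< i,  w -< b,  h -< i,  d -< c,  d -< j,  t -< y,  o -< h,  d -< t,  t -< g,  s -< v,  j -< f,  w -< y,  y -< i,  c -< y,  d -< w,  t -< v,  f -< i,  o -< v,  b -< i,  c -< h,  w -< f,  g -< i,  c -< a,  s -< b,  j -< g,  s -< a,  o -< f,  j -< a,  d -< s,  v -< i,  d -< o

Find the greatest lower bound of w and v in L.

d

Common lower bounds of {w, v}: d.
The greatest among these is d.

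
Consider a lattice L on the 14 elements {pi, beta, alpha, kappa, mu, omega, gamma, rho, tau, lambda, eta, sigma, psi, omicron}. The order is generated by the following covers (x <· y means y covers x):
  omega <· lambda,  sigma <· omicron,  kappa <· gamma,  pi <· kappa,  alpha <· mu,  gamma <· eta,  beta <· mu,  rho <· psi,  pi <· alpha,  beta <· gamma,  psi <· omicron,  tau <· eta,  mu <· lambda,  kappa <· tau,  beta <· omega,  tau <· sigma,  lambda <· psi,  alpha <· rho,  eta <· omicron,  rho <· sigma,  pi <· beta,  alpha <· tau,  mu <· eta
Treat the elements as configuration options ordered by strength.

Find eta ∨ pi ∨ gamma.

eta

Common upper bounds of {eta, pi, gamma}: eta, omicron.
The least among these is eta.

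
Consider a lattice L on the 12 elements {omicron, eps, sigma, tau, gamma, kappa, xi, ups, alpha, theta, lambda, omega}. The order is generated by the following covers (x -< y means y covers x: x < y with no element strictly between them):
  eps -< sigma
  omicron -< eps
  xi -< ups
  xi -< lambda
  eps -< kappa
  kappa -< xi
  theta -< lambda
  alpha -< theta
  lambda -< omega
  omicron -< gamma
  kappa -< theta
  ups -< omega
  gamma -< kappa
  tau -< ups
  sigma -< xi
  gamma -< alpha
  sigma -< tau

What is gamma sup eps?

Common upper bounds of {gamma, eps}: kappa, lambda, omega, theta, ups, xi.
The least among these is kappa.

kappa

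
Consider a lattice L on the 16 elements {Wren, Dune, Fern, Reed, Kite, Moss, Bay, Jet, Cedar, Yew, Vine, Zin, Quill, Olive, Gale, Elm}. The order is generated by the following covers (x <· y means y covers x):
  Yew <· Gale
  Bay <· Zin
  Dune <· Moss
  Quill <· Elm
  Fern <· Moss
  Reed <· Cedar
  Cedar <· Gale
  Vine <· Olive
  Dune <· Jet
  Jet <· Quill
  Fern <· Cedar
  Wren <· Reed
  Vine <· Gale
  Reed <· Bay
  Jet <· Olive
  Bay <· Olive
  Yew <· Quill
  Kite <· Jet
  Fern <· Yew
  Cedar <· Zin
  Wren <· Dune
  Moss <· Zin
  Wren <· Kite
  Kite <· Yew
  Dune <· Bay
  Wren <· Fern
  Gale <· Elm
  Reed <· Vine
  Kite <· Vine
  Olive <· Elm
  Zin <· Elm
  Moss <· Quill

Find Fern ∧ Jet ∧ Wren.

Wren

Common lower bounds of {Fern, Jet, Wren}: Wren.
The greatest among these is Wren.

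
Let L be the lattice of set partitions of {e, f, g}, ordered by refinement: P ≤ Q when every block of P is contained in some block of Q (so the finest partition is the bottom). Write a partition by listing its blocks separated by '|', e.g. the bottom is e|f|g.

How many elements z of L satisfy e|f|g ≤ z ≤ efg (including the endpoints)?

5

The interval [e|f|g, efg] = {efg, ef|g, eg|f, e|fg, e|f|g}, which has 5 elements.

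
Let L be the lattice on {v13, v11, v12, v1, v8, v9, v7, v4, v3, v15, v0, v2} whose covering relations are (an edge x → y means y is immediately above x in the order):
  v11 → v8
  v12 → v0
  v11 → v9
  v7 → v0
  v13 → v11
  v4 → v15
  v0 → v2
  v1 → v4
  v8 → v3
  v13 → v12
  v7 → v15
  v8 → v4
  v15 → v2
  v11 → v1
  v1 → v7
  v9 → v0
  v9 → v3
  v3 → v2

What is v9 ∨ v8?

v3

Common upper bounds of {v9, v8}: v2, v3.
The least among these is v3.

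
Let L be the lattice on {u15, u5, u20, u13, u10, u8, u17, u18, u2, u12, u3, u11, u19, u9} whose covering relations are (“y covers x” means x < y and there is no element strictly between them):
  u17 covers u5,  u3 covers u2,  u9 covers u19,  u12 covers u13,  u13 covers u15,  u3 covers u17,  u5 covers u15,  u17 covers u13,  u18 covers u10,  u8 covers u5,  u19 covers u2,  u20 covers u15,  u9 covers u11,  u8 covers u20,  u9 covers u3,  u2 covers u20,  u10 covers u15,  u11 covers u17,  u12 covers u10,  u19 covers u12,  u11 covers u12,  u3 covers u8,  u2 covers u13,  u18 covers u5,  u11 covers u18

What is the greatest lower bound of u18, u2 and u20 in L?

u15

Common lower bounds of {u18, u2, u20}: u15.
The greatest among these is u15.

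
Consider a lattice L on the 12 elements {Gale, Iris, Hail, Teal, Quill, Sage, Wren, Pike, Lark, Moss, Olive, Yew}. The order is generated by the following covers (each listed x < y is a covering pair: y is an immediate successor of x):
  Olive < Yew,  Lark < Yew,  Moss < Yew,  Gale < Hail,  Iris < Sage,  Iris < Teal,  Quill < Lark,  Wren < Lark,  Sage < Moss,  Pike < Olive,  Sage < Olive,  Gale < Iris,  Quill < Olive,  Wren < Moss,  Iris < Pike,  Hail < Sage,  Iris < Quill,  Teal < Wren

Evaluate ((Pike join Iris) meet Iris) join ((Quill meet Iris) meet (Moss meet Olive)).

Pike ∨ Iris = Pike
Pike ∧ Iris = Iris
Quill ∧ Iris = Iris
Moss ∧ Olive = Sage
Iris ∧ Sage = Iris
Iris ∨ Iris = Iris

Iris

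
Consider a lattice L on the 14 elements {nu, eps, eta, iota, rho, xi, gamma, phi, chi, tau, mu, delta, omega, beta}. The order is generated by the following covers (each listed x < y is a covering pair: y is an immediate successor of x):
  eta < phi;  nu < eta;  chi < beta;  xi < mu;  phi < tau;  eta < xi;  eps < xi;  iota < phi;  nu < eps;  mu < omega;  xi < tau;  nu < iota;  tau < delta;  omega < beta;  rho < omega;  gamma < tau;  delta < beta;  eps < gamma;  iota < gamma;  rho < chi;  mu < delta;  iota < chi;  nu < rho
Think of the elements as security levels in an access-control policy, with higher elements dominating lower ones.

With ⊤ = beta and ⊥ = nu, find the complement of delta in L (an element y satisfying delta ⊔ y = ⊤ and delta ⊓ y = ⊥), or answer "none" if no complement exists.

rho

Need y with delta ∨ y = beta and delta ∧ y = nu.
Checking each element gives: rho.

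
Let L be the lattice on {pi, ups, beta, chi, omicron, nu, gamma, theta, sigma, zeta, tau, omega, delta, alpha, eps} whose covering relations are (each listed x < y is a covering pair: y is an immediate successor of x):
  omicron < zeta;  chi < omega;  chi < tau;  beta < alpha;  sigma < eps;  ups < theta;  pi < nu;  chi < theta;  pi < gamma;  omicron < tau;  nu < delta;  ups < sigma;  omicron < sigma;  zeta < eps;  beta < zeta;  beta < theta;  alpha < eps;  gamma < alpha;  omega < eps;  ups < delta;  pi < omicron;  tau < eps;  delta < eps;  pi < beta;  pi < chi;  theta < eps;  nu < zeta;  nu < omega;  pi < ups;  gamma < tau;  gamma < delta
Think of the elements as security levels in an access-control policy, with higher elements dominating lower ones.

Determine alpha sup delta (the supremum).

eps

Common upper bounds of {alpha, delta}: eps.
The least among these is eps.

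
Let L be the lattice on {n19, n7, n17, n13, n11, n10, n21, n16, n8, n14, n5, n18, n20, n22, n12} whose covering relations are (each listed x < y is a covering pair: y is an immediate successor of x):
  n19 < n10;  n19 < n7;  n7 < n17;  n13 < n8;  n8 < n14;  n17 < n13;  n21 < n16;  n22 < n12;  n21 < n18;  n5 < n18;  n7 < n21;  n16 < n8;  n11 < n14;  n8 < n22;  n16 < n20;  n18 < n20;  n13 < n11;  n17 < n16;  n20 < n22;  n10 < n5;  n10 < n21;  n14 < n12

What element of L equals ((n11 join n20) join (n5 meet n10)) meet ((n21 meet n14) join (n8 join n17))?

n8

n11 ∨ n20 = n12
n5 ∧ n10 = n10
n12 ∨ n10 = n12
n21 ∧ n14 = n21
n8 ∨ n17 = n8
n21 ∨ n8 = n8
n12 ∧ n8 = n8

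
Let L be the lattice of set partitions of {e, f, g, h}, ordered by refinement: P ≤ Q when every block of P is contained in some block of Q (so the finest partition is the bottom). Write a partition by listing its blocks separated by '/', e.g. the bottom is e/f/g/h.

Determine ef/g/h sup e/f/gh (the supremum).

Common upper bounds of {ef/g/h, e/f/gh}: ef/gh, efgh.
The least among these is ef/gh.

ef/gh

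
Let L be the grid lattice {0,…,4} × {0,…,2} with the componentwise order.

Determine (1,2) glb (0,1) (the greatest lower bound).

In a product of chains, the meet is componentwise min, giving (0,1).

(0,1)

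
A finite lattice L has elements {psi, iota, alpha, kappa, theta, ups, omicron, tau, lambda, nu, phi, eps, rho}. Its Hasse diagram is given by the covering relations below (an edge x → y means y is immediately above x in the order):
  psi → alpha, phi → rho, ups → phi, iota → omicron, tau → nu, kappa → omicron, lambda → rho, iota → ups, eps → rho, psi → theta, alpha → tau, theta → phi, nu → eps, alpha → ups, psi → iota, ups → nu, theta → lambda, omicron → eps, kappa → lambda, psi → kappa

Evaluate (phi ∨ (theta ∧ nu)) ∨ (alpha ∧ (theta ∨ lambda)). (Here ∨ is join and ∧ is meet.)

theta ∧ nu = psi
phi ∨ psi = phi
theta ∨ lambda = lambda
alpha ∧ lambda = psi
phi ∨ psi = phi

phi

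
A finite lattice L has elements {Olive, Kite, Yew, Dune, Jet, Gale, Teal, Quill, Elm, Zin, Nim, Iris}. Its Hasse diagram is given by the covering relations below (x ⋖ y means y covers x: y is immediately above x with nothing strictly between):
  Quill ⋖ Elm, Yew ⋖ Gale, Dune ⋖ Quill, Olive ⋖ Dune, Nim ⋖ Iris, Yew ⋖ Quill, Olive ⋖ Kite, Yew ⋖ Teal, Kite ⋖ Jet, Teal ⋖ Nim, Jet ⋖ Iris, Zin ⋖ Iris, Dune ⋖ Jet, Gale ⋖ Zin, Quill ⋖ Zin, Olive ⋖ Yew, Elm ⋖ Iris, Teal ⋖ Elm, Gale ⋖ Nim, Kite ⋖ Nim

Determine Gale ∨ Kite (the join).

Nim

Common upper bounds of {Gale, Kite}: Iris, Nim.
The least among these is Nim.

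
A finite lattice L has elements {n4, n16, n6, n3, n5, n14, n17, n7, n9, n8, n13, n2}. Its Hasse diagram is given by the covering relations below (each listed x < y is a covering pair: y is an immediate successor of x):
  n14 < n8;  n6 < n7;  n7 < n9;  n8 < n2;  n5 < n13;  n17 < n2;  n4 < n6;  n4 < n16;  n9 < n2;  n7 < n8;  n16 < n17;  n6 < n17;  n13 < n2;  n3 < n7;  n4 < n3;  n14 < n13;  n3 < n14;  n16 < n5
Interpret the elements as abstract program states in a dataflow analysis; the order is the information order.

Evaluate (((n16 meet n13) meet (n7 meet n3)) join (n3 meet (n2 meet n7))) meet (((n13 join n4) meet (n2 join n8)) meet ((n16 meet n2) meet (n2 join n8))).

n4

n16 ∧ n13 = n16
n7 ∧ n3 = n3
n16 ∧ n3 = n4
n2 ∧ n7 = n7
n3 ∧ n7 = n3
n4 ∨ n3 = n3
n13 ∨ n4 = n13
n2 ∨ n8 = n2
n13 ∧ n2 = n13
n16 ∧ n2 = n16
n2 ∨ n8 = n2
n16 ∧ n2 = n16
n13 ∧ n16 = n16
n3 ∧ n16 = n4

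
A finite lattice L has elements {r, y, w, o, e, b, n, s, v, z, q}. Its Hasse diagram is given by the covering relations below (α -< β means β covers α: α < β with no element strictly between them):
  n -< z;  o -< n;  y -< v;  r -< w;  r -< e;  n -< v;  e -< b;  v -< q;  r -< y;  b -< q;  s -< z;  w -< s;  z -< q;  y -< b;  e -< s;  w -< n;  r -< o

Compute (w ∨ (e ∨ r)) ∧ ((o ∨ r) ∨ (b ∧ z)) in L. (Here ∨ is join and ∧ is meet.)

e ∨ r = e
w ∨ e = s
o ∨ r = o
b ∧ z = e
o ∨ e = z
s ∧ z = s

s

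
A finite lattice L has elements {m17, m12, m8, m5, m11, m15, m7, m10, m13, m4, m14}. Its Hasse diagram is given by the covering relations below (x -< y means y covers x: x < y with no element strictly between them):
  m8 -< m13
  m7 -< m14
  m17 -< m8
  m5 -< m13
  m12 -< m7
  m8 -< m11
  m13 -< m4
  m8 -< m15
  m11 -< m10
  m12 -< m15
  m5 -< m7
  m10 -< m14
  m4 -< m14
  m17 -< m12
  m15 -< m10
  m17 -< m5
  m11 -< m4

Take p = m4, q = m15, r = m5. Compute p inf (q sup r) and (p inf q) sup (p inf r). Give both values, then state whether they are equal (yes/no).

m4; m13; no

q sup r = m14, so p inf (q sup r) = m4 inf m14 = m4.
p inf q = m8 and p inf r = m5, so (p inf q) sup (p inf r) = m8 sup m5 = m13.
Equal: no.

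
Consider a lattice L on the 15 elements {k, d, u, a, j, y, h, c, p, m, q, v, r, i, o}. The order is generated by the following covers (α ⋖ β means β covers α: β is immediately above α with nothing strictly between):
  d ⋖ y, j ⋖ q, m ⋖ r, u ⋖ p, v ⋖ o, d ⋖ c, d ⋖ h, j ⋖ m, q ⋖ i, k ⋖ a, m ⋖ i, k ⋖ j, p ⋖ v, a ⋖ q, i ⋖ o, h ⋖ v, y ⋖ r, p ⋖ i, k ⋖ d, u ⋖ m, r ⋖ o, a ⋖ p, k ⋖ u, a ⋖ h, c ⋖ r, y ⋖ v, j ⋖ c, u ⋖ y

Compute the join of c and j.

c

Common upper bounds of {c, j}: c, o, r.
The least among these is c.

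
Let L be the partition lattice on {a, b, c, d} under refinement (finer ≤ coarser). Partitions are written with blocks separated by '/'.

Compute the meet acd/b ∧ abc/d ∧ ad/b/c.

a/b/c/d

The meet (common refinement) of acd/b, abc/d, ad/b/c intersects blocks pairwise, giving a/b/c/d.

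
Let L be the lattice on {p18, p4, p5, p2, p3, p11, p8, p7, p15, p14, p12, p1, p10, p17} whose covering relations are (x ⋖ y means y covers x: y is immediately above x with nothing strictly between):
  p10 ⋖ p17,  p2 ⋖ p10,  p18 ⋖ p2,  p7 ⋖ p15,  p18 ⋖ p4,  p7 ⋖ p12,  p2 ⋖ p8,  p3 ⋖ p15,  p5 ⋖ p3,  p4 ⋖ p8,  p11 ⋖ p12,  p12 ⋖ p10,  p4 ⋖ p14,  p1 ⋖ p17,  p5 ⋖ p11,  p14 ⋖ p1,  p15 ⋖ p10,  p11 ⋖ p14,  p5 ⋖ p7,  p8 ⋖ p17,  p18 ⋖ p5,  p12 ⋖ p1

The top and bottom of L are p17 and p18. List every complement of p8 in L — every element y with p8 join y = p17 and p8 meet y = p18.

p11, p12, p15, p3, p5, p7

Need y with p8 ∨ y = p17 and p8 ∧ y = p18.
Checking each element gives: p11, p12, p15, p3, p5, p7.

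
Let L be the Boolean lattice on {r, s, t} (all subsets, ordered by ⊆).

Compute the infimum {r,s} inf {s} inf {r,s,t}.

Under ⊆, meet is intersection: {r,s} ∩ {s} ∩ {r,s,t} = {s}.

{s}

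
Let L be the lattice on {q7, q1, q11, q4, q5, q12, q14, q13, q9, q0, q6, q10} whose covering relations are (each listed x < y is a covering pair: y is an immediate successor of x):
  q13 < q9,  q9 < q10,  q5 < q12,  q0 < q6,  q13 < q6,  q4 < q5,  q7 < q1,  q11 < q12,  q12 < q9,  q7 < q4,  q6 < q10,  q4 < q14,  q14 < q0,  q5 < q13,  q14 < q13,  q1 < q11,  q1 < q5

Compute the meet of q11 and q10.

q11

Common lower bounds of {q11, q10}: q1, q11, q7.
The greatest among these is q11.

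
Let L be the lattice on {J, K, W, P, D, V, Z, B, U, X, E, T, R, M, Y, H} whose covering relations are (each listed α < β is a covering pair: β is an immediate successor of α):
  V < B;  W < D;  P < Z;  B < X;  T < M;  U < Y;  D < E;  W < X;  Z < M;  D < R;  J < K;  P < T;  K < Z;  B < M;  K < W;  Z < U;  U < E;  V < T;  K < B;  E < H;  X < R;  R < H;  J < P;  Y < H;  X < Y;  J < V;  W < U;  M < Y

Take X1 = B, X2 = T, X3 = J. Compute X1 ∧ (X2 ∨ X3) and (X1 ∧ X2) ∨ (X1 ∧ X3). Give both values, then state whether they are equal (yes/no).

X2 ∨ X3 = T, so X1 ∧ (X2 ∨ X3) = B ∧ T = V.
X1 ∧ X2 = V and X1 ∧ X3 = J, so (X1 ∧ X2) ∨ (X1 ∧ X3) = V ∨ J = V.
Equal: yes.

V; V; yes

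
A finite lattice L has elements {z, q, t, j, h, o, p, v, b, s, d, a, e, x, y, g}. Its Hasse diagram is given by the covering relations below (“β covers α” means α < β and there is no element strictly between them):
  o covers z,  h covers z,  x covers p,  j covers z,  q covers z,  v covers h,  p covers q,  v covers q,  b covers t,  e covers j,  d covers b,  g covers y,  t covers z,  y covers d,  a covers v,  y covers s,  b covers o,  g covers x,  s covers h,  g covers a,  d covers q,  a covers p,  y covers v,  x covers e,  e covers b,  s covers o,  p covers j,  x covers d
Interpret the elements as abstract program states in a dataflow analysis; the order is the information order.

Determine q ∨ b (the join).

d

Common upper bounds of {q, b}: d, g, x, y.
The least among these is d.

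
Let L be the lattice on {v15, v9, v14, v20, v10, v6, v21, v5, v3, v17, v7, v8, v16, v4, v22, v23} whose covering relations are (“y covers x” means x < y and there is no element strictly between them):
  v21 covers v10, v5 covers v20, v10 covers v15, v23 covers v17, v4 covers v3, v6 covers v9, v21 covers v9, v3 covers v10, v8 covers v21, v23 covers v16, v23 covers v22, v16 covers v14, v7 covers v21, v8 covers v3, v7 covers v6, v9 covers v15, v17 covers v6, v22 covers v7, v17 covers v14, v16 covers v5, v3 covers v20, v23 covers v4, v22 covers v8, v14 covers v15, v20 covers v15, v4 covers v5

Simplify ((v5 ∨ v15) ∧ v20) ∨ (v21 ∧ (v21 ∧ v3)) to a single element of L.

v3

v5 ∨ v15 = v5
v5 ∧ v20 = v20
v21 ∧ v3 = v10
v21 ∧ v10 = v10
v20 ∨ v10 = v3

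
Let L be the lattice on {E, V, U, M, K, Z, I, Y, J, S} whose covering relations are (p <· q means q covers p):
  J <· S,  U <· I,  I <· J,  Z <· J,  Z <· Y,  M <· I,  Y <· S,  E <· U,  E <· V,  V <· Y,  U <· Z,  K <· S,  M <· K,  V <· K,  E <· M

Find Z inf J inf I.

U

Common lower bounds of {Z, J, I}: E, U.
The greatest among these is U.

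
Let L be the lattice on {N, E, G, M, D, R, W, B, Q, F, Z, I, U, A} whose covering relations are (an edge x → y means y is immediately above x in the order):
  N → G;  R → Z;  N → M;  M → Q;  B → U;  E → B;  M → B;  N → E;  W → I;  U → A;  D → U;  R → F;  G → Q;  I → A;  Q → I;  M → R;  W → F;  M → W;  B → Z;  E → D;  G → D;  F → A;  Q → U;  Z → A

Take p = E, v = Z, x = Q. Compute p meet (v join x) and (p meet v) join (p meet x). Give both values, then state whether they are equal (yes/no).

v join x = A, so p meet (v join x) = E meet A = E.
p meet v = E and p meet x = N, so (p meet v) join (p meet x) = E join N = E.
Equal: yes.

E; E; yes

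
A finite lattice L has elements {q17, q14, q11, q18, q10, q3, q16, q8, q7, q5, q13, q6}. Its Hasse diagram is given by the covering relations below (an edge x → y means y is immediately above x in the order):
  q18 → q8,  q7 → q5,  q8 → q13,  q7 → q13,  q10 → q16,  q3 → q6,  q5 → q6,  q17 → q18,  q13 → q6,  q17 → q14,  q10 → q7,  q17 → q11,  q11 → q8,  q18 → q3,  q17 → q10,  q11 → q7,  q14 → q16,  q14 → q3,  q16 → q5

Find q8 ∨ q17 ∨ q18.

q8

Common upper bounds of {q8, q17, q18}: q13, q6, q8.
The least among these is q8.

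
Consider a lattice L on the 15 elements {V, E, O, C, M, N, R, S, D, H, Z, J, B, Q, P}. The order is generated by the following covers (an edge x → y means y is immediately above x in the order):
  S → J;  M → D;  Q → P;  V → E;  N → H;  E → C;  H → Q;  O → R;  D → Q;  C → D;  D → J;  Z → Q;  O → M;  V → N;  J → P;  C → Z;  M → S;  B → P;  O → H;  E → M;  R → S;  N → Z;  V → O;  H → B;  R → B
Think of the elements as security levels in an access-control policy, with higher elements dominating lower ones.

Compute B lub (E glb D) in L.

E ∧ D = E
B ∨ E = P

P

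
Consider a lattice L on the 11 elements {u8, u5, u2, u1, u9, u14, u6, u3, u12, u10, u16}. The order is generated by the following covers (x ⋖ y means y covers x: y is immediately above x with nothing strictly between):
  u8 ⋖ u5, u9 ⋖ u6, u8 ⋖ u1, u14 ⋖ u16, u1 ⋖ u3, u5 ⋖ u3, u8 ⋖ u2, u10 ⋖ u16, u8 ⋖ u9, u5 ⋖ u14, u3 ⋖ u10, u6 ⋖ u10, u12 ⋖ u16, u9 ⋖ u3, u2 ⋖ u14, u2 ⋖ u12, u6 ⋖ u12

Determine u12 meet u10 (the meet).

Common lower bounds of {u12, u10}: u6, u8, u9.
The greatest among these is u6.

u6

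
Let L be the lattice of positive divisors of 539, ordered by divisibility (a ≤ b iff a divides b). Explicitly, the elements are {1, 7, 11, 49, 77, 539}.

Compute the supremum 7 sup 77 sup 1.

Common upper bounds of {7, 77, 1}: 539, 77.
The least among these is 77.

77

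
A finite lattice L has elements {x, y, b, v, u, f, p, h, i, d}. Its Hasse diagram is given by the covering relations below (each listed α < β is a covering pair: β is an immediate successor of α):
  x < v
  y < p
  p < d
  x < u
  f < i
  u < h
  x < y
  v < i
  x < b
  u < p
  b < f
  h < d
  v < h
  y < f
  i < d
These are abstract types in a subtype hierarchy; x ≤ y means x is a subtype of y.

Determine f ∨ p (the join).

d

Common upper bounds of {f, p}: d.
The least among these is d.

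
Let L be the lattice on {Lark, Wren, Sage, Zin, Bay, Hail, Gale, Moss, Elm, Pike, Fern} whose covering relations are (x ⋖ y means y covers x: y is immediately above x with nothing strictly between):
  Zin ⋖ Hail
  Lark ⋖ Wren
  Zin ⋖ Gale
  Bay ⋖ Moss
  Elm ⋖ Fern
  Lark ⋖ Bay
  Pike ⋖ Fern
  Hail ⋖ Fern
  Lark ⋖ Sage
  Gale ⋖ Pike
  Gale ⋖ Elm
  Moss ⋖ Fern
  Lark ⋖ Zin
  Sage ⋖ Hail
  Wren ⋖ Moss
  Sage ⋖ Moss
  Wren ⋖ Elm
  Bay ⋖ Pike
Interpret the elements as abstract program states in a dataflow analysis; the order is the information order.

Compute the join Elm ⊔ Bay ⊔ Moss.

Fern

Common upper bounds of {Elm, Bay, Moss}: Fern.
The least among these is Fern.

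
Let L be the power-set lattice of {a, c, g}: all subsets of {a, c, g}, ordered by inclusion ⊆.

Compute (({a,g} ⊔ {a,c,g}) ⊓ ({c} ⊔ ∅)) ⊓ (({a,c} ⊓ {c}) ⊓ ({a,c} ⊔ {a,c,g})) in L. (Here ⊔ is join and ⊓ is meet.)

{a,g} ∨ {a,c,g} = {a,c,g}
{c} ∨ ∅ = {c}
{a,c,g} ∧ {c} = {c}
{a,c} ∧ {c} = {c}
{a,c} ∨ {a,c,g} = {a,c,g}
{c} ∧ {a,c,g} = {c}
{c} ∧ {c} = {c}

{c}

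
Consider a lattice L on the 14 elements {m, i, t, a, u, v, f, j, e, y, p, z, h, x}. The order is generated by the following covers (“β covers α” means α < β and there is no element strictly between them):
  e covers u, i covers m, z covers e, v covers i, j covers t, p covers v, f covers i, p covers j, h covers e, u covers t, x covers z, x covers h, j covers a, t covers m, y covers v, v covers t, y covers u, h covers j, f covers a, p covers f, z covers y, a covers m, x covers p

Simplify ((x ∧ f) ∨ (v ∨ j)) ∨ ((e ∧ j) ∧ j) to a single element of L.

p

x ∧ f = f
v ∨ j = p
f ∨ p = p
e ∧ j = t
t ∧ j = t
p ∨ t = p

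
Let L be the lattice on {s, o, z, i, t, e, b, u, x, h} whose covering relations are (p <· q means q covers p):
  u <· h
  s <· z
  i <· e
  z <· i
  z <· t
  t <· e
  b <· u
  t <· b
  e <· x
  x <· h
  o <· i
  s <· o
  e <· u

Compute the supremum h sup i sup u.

h

Common upper bounds of {h, i, u}: h.
The least among these is h.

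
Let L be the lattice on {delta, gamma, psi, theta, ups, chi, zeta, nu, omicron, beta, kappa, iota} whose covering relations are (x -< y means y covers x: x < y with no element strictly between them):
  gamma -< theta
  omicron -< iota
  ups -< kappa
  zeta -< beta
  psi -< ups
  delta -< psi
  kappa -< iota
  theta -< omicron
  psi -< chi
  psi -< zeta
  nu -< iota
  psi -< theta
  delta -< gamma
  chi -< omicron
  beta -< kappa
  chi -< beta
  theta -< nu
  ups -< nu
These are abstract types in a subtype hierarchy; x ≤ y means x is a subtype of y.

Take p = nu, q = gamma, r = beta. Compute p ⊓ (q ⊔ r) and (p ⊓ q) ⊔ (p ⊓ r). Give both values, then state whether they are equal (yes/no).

q ⊔ r = iota, so p ⊓ (q ⊔ r) = nu ⊓ iota = nu.
p ⊓ q = gamma and p ⊓ r = psi, so (p ⊓ q) ⊔ (p ⊓ r) = gamma ⊔ psi = theta.
Equal: no.

nu; theta; no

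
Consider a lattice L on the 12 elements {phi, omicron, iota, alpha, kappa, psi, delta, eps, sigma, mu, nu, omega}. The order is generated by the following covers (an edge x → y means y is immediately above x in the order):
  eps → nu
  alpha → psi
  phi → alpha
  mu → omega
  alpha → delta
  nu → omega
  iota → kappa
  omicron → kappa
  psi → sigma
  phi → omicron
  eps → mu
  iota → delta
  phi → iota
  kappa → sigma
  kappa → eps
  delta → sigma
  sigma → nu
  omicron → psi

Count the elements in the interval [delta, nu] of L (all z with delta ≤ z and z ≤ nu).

The interval [delta, nu] = {delta, nu, sigma}, which has 3 elements.

3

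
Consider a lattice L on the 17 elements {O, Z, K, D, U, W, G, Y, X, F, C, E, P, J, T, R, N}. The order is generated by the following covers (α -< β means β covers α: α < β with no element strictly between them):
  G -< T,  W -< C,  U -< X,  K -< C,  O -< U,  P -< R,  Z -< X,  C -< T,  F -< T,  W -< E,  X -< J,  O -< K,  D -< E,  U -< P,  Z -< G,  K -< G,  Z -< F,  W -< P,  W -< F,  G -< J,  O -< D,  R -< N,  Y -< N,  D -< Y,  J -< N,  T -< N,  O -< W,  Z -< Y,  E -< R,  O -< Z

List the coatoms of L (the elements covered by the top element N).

J, R, T, Y

The coatoms are exactly the elements covered by N: J, R, T, Y.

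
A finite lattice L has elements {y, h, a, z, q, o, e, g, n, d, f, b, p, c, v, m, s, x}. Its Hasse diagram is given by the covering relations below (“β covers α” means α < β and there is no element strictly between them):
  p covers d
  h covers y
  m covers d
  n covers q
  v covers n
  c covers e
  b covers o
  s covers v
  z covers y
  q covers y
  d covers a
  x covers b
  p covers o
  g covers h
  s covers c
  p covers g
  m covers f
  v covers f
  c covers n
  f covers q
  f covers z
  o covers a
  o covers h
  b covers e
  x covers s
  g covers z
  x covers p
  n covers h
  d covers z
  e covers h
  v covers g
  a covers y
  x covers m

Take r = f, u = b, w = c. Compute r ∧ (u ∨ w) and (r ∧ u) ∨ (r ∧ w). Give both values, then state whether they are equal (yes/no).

f; q; no

u ∨ w = x, so r ∧ (u ∨ w) = f ∧ x = f.
r ∧ u = y and r ∧ w = q, so (r ∧ u) ∨ (r ∧ w) = y ∨ q = q.
Equal: no.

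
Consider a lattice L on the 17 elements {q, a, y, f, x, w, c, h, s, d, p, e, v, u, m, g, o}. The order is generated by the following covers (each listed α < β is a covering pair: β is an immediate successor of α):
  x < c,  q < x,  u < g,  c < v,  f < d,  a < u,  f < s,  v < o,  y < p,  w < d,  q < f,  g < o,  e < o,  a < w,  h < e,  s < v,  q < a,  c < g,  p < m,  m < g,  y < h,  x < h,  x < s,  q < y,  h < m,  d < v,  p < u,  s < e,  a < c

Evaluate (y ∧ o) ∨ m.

m

y ∧ o = y
y ∨ m = m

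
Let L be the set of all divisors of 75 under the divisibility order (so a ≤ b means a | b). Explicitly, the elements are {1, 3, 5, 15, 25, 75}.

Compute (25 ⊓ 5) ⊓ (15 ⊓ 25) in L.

5

25 ∧ 5 = 5
15 ∧ 25 = 5
5 ∧ 5 = 5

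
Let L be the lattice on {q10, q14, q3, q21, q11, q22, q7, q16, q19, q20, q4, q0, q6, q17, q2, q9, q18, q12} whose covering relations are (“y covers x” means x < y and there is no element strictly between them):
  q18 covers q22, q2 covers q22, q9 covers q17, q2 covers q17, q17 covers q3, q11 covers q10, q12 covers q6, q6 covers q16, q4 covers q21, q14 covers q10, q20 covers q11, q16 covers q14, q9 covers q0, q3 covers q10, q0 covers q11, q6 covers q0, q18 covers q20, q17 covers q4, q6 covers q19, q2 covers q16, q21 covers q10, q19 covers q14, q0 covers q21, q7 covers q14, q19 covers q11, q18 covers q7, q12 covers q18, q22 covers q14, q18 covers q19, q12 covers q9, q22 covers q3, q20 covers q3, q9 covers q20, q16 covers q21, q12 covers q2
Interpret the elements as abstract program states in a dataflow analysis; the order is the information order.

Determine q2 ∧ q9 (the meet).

q17

Common lower bounds of {q2, q9}: q10, q17, q21, q3, q4.
The greatest among these is q17.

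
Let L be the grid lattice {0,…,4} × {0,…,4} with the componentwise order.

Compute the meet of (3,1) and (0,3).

In a product of chains, the meet is componentwise min, giving (0,1).

(0,1)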